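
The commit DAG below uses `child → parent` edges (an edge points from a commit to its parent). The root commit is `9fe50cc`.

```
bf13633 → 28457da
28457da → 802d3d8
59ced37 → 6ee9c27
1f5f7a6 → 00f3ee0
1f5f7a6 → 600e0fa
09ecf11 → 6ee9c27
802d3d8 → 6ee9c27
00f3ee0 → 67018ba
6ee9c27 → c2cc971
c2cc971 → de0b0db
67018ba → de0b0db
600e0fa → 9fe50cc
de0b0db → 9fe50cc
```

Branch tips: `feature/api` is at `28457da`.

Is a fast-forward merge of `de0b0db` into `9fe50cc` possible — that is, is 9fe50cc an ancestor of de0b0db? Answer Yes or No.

Yes

A fast-forward from 9fe50cc to de0b0db is possible iff 9fe50cc is an ancestor of de0b0db.
Ancestors of de0b0db: {9fe50cc, de0b0db}.
9fe50cc is among them, so fast-forward is possible.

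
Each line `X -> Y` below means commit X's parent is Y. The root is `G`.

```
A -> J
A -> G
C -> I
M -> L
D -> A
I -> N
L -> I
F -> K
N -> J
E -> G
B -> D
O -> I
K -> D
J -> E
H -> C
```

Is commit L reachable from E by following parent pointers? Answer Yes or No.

No

Ancestors of E: {E, G}.
L is not in that set, so it is not an ancestor of E.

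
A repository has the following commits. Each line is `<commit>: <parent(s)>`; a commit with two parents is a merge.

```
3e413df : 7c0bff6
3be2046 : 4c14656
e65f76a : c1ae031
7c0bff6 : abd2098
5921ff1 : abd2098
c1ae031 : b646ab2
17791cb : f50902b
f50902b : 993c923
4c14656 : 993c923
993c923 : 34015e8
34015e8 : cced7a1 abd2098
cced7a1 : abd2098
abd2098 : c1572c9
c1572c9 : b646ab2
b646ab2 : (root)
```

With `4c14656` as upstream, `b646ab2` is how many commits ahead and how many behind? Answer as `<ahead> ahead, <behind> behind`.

Reachable from b646ab2: {b646ab2}.
Reachable from 4c14656: {34015e8, 4c14656, 993c923, abd2098, b646ab2, c1572c9, cced7a1}.
Only in b646ab2's history (ahead): {} — 0.
Only in 4c14656's history (behind): {34015e8, 4c14656, 993c923, abd2098, c1572c9, cced7a1} — 6.

0 ahead, 6 behind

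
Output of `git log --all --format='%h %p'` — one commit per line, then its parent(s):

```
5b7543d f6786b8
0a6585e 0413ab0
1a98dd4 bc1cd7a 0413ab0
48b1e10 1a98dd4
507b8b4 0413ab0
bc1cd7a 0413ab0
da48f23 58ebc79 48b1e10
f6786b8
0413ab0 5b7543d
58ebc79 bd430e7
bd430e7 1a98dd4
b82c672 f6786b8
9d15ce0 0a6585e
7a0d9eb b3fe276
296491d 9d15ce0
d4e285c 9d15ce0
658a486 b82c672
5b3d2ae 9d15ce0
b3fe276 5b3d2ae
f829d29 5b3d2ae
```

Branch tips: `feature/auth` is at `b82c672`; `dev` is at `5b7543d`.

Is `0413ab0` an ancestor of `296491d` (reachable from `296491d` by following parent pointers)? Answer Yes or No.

Ancestors of 296491d (commits reachable by following parents): {0413ab0, 0a6585e, 296491d, 5b7543d, 9d15ce0, f6786b8}.
0413ab0 is in that set, so it is an ancestor of 296491d.

Yes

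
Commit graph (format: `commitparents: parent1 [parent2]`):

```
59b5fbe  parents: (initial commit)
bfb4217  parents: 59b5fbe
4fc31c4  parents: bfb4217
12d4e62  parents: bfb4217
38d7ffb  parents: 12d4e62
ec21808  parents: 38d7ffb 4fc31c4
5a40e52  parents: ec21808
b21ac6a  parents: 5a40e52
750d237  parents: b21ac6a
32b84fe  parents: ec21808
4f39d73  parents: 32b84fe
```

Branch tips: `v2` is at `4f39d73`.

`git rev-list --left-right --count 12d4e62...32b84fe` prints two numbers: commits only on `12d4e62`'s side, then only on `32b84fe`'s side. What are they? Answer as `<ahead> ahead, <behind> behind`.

0 ahead, 4 behind

Reachable from 12d4e62: {12d4e62, 59b5fbe, bfb4217}.
Reachable from 32b84fe: {12d4e62, 32b84fe, 38d7ffb, 4fc31c4, 59b5fbe, bfb4217, ec21808}.
Only in 12d4e62's history (ahead): {} — 0.
Only in 32b84fe's history (behind): {32b84fe, 38d7ffb, 4fc31c4, ec21808} — 4.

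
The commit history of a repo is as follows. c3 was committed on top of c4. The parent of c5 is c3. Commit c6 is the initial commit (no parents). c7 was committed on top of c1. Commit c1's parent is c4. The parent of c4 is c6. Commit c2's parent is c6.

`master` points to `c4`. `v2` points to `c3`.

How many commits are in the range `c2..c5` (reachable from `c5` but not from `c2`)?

3

Reachable from c5: {c3, c4, c5, c6}.
Reachable from c2: {c2, c6}.
In c5's history but not c2's: {c3, c4, c5} — 3 commits.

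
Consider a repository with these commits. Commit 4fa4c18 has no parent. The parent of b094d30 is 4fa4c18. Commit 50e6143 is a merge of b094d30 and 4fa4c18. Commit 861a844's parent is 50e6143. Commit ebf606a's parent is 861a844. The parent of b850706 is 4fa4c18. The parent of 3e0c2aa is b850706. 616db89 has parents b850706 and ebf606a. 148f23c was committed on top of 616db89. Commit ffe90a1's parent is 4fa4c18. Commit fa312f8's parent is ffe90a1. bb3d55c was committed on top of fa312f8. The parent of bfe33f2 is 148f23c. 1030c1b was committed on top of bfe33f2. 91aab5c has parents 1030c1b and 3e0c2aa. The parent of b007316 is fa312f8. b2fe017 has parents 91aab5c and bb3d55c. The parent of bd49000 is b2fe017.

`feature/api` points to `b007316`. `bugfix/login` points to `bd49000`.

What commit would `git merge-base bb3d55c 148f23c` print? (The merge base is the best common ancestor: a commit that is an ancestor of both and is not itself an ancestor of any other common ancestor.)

4fa4c18

Ancestors of bb3d55c: {4fa4c18, bb3d55c, fa312f8, ffe90a1}.
Ancestors of 148f23c: {148f23c, 4fa4c18, 50e6143, 616db89, 861a844, b094d30, b850706, ebf606a}.
Common ancestors: {4fa4c18}.
The only common ancestor is 4fa4c18, so it is the merge base.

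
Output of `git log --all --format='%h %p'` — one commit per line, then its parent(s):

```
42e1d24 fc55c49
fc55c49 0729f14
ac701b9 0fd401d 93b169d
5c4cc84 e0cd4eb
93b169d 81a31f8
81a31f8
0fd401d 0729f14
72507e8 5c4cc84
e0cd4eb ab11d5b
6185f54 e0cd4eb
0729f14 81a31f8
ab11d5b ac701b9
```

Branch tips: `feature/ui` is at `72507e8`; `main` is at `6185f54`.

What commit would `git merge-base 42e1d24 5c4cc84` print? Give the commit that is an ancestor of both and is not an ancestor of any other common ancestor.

0729f14

Ancestors of 42e1d24: {0729f14, 42e1d24, 81a31f8, fc55c49}.
Ancestors of 5c4cc84: {0729f14, 0fd401d, 5c4cc84, 81a31f8, 93b169d, ab11d5b, ac701b9, e0cd4eb}.
Common ancestors: {0729f14, 81a31f8}.
Among these, 0729f14 is not an ancestor of any other common ancestor — it is the merge base.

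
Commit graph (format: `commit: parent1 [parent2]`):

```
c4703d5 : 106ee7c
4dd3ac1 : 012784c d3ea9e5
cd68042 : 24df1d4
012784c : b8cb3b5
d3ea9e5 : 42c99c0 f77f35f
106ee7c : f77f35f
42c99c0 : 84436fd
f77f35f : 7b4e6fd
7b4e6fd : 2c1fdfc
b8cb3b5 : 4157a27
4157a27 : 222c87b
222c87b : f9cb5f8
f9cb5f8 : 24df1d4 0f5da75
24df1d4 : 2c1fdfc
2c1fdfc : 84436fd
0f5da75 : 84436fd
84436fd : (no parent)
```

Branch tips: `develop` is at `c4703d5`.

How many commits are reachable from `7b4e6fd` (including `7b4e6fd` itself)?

Walking parent pointers from 7b4e6fd: reachable set = {2c1fdfc, 7b4e6fd, 84436fd}.
That is 3 commits.

3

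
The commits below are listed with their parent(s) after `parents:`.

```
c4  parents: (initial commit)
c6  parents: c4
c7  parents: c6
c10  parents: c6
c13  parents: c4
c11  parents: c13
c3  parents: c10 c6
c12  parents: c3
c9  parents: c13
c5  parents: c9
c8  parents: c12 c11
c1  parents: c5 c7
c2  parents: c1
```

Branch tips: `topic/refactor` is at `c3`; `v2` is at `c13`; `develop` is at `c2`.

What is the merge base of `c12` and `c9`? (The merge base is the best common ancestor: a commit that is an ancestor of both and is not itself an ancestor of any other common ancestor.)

c4

Ancestors of c12: {c10, c12, c3, c4, c6}.
Ancestors of c9: {c13, c4, c9}.
Common ancestors: {c4}.
The only common ancestor is c4, so it is the merge base.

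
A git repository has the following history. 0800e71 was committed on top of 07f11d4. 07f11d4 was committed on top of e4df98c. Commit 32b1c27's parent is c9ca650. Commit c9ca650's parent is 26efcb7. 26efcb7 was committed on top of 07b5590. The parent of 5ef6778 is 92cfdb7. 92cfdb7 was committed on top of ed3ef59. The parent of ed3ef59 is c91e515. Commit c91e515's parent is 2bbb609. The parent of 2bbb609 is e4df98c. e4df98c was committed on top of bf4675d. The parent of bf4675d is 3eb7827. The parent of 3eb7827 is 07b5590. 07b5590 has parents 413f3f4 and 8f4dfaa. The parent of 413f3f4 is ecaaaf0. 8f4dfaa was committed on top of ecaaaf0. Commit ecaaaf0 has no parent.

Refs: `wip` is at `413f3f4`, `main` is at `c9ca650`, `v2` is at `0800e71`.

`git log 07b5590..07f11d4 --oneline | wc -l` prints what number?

Reachable from 07f11d4: {07b5590, 07f11d4, 3eb7827, 413f3f4, 8f4dfaa, bf4675d, e4df98c, ecaaaf0}.
Reachable from 07b5590: {07b5590, 413f3f4, 8f4dfaa, ecaaaf0}.
In 07f11d4's history but not 07b5590's: {07f11d4, 3eb7827, bf4675d, e4df98c} — 4 commits.

4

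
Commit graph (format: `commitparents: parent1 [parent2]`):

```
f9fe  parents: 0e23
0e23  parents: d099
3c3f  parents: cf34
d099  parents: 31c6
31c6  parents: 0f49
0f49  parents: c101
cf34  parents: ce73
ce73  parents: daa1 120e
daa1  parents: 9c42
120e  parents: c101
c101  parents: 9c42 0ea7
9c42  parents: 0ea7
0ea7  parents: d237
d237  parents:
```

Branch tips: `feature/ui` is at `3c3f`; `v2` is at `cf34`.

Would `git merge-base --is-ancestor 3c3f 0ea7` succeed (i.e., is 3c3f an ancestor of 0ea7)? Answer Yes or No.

Ancestors of 0ea7: {0ea7, d237}.
3c3f is not in that set, so it is not an ancestor of 0ea7.

No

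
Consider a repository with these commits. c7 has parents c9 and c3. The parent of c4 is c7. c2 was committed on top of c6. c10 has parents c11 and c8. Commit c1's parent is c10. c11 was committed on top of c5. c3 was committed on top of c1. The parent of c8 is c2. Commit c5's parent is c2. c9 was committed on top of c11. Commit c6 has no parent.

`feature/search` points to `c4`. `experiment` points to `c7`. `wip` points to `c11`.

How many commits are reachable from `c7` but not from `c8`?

7

Reachable from c7: {c1, c10, c11, c2, c3, c5, c6, c7, c8, c9}.
Reachable from c8: {c2, c6, c8}.
In c7's history but not c8's: {c1, c10, c11, c3, c5, c7, c9} — 7 commits.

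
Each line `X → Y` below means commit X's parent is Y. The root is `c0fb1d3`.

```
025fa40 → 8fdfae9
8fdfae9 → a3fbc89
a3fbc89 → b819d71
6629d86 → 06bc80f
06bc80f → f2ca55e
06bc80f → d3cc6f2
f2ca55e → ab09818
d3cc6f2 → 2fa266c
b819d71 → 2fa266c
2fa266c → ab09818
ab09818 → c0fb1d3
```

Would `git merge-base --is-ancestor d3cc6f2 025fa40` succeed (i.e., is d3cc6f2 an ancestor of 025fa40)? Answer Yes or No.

Ancestors of 025fa40: {025fa40, 2fa266c, 8fdfae9, a3fbc89, ab09818, b819d71, c0fb1d3}.
d3cc6f2 is not in that set, so it is not an ancestor of 025fa40.

No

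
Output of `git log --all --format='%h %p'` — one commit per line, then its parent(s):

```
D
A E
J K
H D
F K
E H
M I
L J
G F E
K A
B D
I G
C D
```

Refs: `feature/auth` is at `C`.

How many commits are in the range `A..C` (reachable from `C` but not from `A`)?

Reachable from C: {C, D}.
Reachable from A: {A, D, E, H}.
In C's history but not A's: {C} — 1 commit.

1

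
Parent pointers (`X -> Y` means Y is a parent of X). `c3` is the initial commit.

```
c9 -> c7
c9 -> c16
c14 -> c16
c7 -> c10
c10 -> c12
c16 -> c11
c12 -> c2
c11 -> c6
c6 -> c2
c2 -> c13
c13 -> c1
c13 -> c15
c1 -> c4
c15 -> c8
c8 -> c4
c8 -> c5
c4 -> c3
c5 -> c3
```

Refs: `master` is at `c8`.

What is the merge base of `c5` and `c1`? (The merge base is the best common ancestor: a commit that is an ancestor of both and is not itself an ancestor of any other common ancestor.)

Ancestors of c5: {c3, c5}.
Ancestors of c1: {c1, c3, c4}.
Common ancestors: {c3}.
The only common ancestor is c3, so it is the merge base.

c3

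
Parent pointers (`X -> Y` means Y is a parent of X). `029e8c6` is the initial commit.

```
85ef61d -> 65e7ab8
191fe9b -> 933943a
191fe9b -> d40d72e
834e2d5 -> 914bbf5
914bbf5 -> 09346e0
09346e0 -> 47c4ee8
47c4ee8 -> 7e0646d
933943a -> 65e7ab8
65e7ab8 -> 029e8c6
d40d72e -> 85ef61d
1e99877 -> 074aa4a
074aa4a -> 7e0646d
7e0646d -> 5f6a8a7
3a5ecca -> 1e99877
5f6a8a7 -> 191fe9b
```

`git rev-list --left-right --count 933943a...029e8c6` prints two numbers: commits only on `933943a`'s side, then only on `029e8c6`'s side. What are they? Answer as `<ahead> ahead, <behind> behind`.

2 ahead, 0 behind

Reachable from 933943a: {029e8c6, 65e7ab8, 933943a}.
Reachable from 029e8c6: {029e8c6}.
Only in 933943a's history (ahead): {65e7ab8, 933943a} — 2.
Only in 029e8c6's history (behind): {} — 0.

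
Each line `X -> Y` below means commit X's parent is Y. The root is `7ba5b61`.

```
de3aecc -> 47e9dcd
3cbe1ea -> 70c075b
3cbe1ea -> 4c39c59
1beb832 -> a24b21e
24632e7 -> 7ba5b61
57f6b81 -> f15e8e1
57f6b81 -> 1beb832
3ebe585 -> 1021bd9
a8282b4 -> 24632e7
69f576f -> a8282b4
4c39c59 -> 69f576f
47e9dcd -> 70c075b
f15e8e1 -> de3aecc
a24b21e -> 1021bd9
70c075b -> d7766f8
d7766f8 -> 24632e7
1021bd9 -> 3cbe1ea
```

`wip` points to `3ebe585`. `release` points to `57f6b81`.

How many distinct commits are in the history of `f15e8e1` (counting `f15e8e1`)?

7

Walking parent pointers from f15e8e1: reachable set = {24632e7, 47e9dcd, 70c075b, 7ba5b61, d7766f8, de3aecc, f15e8e1}.
That is 7 commits.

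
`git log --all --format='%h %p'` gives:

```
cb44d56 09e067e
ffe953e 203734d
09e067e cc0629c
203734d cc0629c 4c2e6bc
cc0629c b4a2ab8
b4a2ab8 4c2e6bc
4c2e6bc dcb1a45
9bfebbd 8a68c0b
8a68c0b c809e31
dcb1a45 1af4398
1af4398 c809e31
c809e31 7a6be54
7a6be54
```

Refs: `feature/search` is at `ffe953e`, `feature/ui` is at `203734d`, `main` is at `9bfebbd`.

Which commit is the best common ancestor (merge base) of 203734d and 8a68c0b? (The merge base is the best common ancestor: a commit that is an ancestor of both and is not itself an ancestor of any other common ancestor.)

Ancestors of 203734d: {1af4398, 203734d, 4c2e6bc, 7a6be54, b4a2ab8, c809e31, cc0629c, dcb1a45}.
Ancestors of 8a68c0b: {7a6be54, 8a68c0b, c809e31}.
Common ancestors: {7a6be54, c809e31}.
Among these, c809e31 is not an ancestor of any other common ancestor — it is the merge base.

c809e31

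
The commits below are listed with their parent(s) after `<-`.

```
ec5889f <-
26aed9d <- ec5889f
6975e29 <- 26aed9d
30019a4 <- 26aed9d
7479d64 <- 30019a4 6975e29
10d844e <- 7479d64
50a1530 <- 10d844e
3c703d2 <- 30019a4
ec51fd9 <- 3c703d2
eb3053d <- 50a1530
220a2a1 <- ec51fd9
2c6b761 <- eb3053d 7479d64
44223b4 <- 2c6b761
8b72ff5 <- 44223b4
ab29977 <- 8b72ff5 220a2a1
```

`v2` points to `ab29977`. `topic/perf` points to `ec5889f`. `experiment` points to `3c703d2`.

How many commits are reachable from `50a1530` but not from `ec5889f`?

6

Reachable from 50a1530: {10d844e, 26aed9d, 30019a4, 50a1530, 6975e29, 7479d64, ec5889f}.
Reachable from ec5889f: {ec5889f}.
In 50a1530's history but not ec5889f's: {10d844e, 26aed9d, 30019a4, 50a1530, 6975e29, 7479d64} — 6 commits.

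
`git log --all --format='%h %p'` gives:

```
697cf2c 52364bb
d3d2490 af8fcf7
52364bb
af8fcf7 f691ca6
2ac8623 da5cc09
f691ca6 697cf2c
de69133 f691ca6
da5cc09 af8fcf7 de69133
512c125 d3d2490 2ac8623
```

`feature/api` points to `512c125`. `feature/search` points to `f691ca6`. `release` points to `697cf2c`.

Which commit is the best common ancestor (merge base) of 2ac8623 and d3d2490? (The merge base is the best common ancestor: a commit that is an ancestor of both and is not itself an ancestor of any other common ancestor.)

Ancestors of 2ac8623: {2ac8623, 52364bb, 697cf2c, af8fcf7, da5cc09, de69133, f691ca6}.
Ancestors of d3d2490: {52364bb, 697cf2c, af8fcf7, d3d2490, f691ca6}.
Common ancestors: {52364bb, 697cf2c, af8fcf7, f691ca6}.
Among these, af8fcf7 is not an ancestor of any other common ancestor — it is the merge base.

af8fcf7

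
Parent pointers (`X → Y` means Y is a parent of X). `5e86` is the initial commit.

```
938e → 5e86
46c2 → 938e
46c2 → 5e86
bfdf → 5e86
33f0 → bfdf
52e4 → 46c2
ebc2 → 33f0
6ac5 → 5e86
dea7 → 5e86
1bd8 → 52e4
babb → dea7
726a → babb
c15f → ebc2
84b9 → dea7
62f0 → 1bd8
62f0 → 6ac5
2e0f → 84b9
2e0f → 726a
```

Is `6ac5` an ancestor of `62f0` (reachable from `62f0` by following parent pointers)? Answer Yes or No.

Ancestors of 62f0 (commits reachable by following parents): {1bd8, 46c2, 52e4, 5e86, 62f0, 6ac5, 938e}.
6ac5 is in that set, so it is an ancestor of 62f0.

Yes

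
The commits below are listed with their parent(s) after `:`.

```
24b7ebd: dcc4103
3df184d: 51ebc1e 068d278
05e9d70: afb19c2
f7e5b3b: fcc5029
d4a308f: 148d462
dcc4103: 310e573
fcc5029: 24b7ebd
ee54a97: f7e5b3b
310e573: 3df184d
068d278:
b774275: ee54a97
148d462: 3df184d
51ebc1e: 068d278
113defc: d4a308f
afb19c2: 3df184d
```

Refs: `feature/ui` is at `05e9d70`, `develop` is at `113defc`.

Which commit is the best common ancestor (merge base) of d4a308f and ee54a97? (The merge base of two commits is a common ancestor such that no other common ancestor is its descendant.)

Ancestors of d4a308f: {068d278, 148d462, 3df184d, 51ebc1e, d4a308f}.
Ancestors of ee54a97: {068d278, 24b7ebd, 310e573, 3df184d, 51ebc1e, dcc4103, ee54a97, f7e5b3b, fcc5029}.
Common ancestors: {068d278, 3df184d, 51ebc1e}.
Among these, 3df184d is not an ancestor of any other common ancestor — it is the merge base.

3df184d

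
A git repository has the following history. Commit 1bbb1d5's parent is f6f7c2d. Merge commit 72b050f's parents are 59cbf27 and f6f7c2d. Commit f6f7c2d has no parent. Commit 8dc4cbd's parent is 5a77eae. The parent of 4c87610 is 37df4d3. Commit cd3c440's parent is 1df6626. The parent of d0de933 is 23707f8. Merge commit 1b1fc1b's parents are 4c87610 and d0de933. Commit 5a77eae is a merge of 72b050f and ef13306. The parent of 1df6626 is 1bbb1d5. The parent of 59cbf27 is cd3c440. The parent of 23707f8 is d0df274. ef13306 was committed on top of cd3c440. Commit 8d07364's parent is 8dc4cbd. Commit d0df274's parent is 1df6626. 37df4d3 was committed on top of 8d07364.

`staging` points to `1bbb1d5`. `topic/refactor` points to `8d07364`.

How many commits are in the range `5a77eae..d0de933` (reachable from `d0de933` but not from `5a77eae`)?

Reachable from d0de933: {1bbb1d5, 1df6626, 23707f8, d0de933, d0df274, f6f7c2d}.
Reachable from 5a77eae: {1bbb1d5, 1df6626, 59cbf27, 5a77eae, 72b050f, cd3c440, ef13306, f6f7c2d}.
In d0de933's history but not 5a77eae's: {23707f8, d0de933, d0df274} — 3 commits.

3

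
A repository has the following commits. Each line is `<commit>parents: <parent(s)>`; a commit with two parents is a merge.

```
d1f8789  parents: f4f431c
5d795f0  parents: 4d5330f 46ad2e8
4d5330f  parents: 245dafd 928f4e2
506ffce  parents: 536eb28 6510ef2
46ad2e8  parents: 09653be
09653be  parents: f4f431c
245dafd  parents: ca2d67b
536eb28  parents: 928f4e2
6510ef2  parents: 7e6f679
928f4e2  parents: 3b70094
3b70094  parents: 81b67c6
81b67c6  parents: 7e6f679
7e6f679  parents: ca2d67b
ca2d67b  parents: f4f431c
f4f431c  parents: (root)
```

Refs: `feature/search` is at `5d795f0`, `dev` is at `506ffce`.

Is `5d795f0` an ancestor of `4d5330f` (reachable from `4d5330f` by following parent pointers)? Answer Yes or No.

Ancestors of 4d5330f: {245dafd, 3b70094, 4d5330f, 7e6f679, 81b67c6, 928f4e2, ca2d67b, f4f431c}.
5d795f0 is not in that set, so it is not an ancestor of 4d5330f.

No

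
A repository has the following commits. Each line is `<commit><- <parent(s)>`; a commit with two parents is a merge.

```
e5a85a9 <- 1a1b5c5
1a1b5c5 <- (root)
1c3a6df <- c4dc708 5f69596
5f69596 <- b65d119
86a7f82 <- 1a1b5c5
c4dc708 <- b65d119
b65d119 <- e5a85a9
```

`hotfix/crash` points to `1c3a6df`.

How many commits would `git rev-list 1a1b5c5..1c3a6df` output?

Reachable from 1c3a6df: {1a1b5c5, 1c3a6df, 5f69596, b65d119, c4dc708, e5a85a9}.
Reachable from 1a1b5c5: {1a1b5c5}.
In 1c3a6df's history but not 1a1b5c5's: {1c3a6df, 5f69596, b65d119, c4dc708, e5a85a9} — 5 commits.

5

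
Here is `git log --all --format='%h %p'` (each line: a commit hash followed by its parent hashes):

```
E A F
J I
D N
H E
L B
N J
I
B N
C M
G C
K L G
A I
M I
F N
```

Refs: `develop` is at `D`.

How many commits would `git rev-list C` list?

3

Walking parent pointers from C: reachable set = {C, I, M}.
That is 3 commits.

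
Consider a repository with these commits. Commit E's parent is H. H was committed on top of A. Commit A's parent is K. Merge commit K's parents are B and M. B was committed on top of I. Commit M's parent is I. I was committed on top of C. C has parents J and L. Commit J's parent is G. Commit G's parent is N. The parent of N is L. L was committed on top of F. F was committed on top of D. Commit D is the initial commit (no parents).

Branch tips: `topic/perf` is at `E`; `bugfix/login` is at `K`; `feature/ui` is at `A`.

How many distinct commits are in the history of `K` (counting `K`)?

Walking parent pointers from K: reachable set = {B, C, D, F, G, I, J, K, L, M, N}.
That is 11 commits.

11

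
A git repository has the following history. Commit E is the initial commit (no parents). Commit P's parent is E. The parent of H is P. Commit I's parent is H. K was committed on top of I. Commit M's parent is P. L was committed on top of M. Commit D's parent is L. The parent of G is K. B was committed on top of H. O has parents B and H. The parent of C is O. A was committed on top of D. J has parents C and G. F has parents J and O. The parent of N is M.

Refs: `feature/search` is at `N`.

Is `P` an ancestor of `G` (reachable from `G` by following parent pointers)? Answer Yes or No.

Ancestors of G (commits reachable by following parents): {E, G, H, I, K, P}.
P is in that set, so it is an ancestor of G.

Yes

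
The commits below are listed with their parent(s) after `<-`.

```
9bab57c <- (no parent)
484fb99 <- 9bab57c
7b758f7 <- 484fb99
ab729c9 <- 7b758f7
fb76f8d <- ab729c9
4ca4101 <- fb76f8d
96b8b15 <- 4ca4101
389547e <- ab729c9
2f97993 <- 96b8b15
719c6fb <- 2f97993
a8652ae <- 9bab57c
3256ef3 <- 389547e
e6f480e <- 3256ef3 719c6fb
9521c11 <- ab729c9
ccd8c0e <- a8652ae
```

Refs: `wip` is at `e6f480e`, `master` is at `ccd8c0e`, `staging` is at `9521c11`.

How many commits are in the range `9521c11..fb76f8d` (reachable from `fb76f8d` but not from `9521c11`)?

1

Reachable from fb76f8d: {484fb99, 7b758f7, 9bab57c, ab729c9, fb76f8d}.
Reachable from 9521c11: {484fb99, 7b758f7, 9521c11, 9bab57c, ab729c9}.
In fb76f8d's history but not 9521c11's: {fb76f8d} — 1 commit.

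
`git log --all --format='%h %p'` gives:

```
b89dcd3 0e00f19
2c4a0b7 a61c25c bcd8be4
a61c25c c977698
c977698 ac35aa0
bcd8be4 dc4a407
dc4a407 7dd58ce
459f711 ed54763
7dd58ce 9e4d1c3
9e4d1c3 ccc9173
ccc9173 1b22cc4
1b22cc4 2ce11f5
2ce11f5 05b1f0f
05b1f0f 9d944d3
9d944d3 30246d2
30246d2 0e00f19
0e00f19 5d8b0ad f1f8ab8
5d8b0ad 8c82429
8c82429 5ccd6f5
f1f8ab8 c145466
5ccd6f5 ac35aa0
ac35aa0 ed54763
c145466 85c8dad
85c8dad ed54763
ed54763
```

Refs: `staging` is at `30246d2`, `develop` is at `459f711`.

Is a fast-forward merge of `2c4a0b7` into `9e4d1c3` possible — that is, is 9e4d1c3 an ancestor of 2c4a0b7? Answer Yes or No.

A fast-forward from 9e4d1c3 to 2c4a0b7 is possible iff 9e4d1c3 is an ancestor of 2c4a0b7.
Ancestors of 2c4a0b7: {05b1f0f, 0e00f19, 1b22cc4, 2c4a0b7, 2ce11f5, 30246d2, 5ccd6f5, 5d8b0ad, 7dd58ce, 85c8dad, 8c82429, 9d944d3, 9e4d1c3, a61c25c, ac35aa0, bcd8be4, c145466, c977698, ccc9173, dc4a407, ed54763, f1f8ab8}.
9e4d1c3 is among them, so fast-forward is possible.

Yes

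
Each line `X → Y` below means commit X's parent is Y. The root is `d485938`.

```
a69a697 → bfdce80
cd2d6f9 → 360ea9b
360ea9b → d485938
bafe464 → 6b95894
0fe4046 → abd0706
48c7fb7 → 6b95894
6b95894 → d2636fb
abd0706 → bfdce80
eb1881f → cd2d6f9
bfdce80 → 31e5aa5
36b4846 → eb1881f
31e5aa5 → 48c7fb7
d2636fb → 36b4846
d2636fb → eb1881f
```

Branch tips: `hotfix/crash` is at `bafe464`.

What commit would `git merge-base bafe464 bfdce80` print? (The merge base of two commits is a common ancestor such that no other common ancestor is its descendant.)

6b95894

Ancestors of bafe464: {360ea9b, 36b4846, 6b95894, bafe464, cd2d6f9, d2636fb, d485938, eb1881f}.
Ancestors of bfdce80: {31e5aa5, 360ea9b, 36b4846, 48c7fb7, 6b95894, bfdce80, cd2d6f9, d2636fb, d485938, eb1881f}.
Common ancestors: {360ea9b, 36b4846, 6b95894, cd2d6f9, d2636fb, d485938, eb1881f}.
Among these, 6b95894 is not an ancestor of any other common ancestor — it is the merge base.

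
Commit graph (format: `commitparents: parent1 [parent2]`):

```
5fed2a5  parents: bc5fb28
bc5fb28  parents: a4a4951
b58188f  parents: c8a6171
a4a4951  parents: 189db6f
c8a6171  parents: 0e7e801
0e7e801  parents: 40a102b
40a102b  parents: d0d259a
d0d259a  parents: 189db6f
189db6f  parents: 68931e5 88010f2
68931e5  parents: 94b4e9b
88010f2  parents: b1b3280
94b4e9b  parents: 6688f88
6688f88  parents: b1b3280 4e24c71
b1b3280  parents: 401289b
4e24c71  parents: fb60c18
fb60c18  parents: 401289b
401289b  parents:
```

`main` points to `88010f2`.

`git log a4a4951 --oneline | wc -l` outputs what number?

Walking parent pointers from a4a4951: reachable set = {189db6f, 401289b, 4e24c71, 6688f88, 68931e5, 88010f2, 94b4e9b, a4a4951, b1b3280, fb60c18}.
That is 10 commits.

10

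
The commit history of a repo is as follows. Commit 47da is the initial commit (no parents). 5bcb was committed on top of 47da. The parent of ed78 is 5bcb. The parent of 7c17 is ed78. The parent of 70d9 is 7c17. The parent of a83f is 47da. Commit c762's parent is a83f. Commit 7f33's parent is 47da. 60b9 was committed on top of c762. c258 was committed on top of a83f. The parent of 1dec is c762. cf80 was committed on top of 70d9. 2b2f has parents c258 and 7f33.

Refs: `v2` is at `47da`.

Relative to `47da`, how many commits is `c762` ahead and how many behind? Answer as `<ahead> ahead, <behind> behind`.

Reachable from c762: {47da, a83f, c762}.
Reachable from 47da: {47da}.
Only in c762's history (ahead): {a83f, c762} — 2.
Only in 47da's history (behind): {} — 0.

2 ahead, 0 behind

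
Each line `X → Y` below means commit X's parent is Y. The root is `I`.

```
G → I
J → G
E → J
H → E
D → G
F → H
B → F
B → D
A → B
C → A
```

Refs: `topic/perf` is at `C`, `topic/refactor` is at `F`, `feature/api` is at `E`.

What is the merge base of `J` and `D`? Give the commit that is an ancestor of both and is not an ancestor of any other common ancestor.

Ancestors of J: {G, I, J}.
Ancestors of D: {D, G, I}.
Common ancestors: {G, I}.
Among these, G is not an ancestor of any other common ancestor — it is the merge base.

G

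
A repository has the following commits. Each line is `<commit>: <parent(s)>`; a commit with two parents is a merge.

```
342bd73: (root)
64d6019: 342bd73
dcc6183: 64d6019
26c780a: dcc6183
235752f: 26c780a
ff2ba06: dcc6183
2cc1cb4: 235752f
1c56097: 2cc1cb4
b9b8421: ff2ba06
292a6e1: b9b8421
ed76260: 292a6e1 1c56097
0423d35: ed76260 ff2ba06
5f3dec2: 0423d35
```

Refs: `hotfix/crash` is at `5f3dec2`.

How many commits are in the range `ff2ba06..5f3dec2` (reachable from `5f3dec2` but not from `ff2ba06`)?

9

Reachable from 5f3dec2: {0423d35, 1c56097, 235752f, 26c780a, 292a6e1, 2cc1cb4, 342bd73, 5f3dec2, 64d6019, b9b8421, dcc6183, ed76260, ff2ba06}.
Reachable from ff2ba06: {342bd73, 64d6019, dcc6183, ff2ba06}.
In 5f3dec2's history but not ff2ba06's: {0423d35, 1c56097, 235752f, 26c780a, 292a6e1, 2cc1cb4, 5f3dec2, b9b8421, ed76260} — 9 commits.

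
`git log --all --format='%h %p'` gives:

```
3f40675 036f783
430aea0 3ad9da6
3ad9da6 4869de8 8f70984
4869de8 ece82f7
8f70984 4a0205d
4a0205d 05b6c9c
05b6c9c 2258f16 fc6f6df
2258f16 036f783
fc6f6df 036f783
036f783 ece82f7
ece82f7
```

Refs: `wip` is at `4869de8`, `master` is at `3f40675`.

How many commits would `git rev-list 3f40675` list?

Walking parent pointers from 3f40675: reachable set = {036f783, 3f40675, ece82f7}.
That is 3 commits.

3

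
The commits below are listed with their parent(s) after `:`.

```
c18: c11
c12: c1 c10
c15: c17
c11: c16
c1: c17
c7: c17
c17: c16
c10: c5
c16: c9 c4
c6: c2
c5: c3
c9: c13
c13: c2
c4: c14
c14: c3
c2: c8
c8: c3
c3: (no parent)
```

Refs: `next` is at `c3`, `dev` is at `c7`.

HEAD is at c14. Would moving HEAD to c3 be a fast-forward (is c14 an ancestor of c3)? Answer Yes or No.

No

A fast-forward from c14 to c3 is possible iff c14 is an ancestor of c3.
Ancestors of c3: {c3}.
c14 is not among them, so fast-forward is not possible.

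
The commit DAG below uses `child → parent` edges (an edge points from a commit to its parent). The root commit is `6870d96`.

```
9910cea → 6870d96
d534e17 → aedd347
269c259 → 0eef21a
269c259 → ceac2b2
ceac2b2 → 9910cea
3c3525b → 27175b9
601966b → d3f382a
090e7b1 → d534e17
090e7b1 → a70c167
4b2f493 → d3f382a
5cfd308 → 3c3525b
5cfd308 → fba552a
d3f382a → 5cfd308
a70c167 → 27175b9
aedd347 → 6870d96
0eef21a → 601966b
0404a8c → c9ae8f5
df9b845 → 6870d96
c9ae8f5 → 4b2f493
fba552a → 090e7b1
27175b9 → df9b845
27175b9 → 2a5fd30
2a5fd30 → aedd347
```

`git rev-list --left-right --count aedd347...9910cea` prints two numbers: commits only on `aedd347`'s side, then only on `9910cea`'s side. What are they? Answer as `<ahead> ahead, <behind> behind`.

Reachable from aedd347: {6870d96, aedd347}.
Reachable from 9910cea: {6870d96, 9910cea}.
Only in aedd347's history (ahead): {aedd347} — 1.
Only in 9910cea's history (behind): {9910cea} — 1.

1 ahead, 1 behind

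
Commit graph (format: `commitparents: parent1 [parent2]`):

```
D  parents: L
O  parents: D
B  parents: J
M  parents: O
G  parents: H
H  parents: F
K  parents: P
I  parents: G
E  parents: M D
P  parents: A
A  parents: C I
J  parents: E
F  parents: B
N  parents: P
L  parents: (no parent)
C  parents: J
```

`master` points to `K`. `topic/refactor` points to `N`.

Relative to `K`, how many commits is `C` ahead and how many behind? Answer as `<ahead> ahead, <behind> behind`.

Reachable from C: {C, D, E, J, L, M, O}.
Reachable from K: {A, B, C, D, E, F, G, H, I, J, K, L, M, O, P}.
Only in C's history (ahead): {} — 0.
Only in K's history (behind): {A, B, F, G, H, I, K, P} — 8.

0 ahead, 8 behind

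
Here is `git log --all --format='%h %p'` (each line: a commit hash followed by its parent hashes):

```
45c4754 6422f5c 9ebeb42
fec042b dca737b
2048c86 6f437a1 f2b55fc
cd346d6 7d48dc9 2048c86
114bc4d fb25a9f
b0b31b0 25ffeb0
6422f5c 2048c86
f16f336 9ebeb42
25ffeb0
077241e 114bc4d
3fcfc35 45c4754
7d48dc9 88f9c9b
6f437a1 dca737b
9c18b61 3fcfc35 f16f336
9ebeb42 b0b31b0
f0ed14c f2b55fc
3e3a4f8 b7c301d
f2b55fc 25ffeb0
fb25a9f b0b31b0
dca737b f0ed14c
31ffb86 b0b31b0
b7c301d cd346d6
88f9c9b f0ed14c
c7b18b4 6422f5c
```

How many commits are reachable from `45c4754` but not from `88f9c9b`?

Reachable from 45c4754: {2048c86, 25ffeb0, 45c4754, 6422f5c, 6f437a1, 9ebeb42, b0b31b0, dca737b, f0ed14c, f2b55fc}.
Reachable from 88f9c9b: {25ffeb0, 88f9c9b, f0ed14c, f2b55fc}.
In 45c4754's history but not 88f9c9b's: {2048c86, 45c4754, 6422f5c, 6f437a1, 9ebeb42, b0b31b0, dca737b} — 7 commits.

7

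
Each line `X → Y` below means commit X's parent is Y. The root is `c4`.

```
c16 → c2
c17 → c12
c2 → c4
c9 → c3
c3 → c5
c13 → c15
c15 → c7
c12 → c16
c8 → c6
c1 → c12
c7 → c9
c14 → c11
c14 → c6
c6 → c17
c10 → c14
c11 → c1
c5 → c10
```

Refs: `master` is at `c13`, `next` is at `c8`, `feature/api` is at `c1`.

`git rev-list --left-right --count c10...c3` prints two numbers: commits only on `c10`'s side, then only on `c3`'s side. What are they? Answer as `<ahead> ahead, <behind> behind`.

0 ahead, 2 behind

Reachable from c10: {c1, c10, c11, c12, c14, c16, c17, c2, c4, c6}.
Reachable from c3: {c1, c10, c11, c12, c14, c16, c17, c2, c3, c4, c5, c6}.
Only in c10's history (ahead): {} — 0.
Only in c3's history (behind): {c3, c5} — 2.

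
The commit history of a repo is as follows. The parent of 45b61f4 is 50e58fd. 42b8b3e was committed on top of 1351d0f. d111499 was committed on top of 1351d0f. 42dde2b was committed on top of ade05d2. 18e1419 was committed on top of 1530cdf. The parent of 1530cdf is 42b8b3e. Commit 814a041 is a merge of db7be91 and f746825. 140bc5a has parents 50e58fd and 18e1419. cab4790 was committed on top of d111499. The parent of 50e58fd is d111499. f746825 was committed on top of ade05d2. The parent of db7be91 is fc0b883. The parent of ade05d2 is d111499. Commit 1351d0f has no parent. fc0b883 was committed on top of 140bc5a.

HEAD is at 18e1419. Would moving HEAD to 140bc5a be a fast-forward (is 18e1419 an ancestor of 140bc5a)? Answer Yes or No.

A fast-forward from 18e1419 to 140bc5a is possible iff 18e1419 is an ancestor of 140bc5a.
Ancestors of 140bc5a: {1351d0f, 140bc5a, 1530cdf, 18e1419, 42b8b3e, 50e58fd, d111499}.
18e1419 is among them, so fast-forward is possible.

Yes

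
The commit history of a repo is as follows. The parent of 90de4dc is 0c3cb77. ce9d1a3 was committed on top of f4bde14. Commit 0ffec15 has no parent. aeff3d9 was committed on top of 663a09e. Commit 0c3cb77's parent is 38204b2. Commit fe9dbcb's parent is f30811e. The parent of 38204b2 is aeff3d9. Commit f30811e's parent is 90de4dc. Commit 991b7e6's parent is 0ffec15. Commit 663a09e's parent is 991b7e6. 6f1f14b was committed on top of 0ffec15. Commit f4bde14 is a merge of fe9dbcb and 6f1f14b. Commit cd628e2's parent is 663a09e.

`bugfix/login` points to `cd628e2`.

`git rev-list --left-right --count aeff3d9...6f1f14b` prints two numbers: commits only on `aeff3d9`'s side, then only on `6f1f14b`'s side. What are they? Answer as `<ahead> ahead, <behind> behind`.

3 ahead, 1 behind

Reachable from aeff3d9: {0ffec15, 663a09e, 991b7e6, aeff3d9}.
Reachable from 6f1f14b: {0ffec15, 6f1f14b}.
Only in aeff3d9's history (ahead): {663a09e, 991b7e6, aeff3d9} — 3.
Only in 6f1f14b's history (behind): {6f1f14b} — 1.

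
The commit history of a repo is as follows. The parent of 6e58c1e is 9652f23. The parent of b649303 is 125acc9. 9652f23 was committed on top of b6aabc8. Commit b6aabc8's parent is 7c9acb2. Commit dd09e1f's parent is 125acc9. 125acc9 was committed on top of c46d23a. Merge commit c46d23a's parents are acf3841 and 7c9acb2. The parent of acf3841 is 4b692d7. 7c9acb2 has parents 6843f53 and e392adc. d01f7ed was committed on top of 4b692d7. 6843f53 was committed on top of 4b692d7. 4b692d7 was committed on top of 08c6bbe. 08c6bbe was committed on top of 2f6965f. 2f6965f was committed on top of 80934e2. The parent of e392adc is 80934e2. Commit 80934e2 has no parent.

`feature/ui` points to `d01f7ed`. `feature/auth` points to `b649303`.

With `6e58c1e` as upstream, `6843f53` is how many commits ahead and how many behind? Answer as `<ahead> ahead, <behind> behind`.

0 ahead, 5 behind

Reachable from 6843f53: {08c6bbe, 2f6965f, 4b692d7, 6843f53, 80934e2}.
Reachable from 6e58c1e: {08c6bbe, 2f6965f, 4b692d7, 6843f53, 6e58c1e, 7c9acb2, 80934e2, 9652f23, b6aabc8, e392adc}.
Only in 6843f53's history (ahead): {} — 0.
Only in 6e58c1e's history (behind): {6e58c1e, 7c9acb2, 9652f23, b6aabc8, e392adc} — 5.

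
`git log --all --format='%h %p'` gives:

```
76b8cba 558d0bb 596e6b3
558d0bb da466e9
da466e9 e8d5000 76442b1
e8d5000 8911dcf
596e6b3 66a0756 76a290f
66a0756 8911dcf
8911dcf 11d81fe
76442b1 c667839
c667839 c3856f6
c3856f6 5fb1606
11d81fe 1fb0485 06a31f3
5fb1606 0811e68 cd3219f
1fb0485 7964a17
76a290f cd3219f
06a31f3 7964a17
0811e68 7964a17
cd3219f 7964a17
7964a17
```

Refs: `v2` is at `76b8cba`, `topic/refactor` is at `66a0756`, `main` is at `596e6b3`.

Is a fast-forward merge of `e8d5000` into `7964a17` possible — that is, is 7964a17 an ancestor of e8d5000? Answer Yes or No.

Yes

A fast-forward from 7964a17 to e8d5000 is possible iff 7964a17 is an ancestor of e8d5000.
Ancestors of e8d5000: {06a31f3, 11d81fe, 1fb0485, 7964a17, 8911dcf, e8d5000}.
7964a17 is among them, so fast-forward is possible.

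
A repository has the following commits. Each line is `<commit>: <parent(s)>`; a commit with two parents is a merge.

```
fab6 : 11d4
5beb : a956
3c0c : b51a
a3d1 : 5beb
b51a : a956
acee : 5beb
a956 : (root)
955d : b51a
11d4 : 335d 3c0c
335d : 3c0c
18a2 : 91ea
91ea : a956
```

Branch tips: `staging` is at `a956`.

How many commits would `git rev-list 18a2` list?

3

Walking parent pointers from 18a2: reachable set = {18a2, 91ea, a956}.
That is 3 commits.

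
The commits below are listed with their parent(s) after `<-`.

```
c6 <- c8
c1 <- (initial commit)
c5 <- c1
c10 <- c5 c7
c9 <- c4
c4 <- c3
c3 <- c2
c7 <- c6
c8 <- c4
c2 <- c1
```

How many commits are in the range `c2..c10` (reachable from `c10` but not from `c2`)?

7

Reachable from c10: {c1, c10, c2, c3, c4, c5, c6, c7, c8}.
Reachable from c2: {c1, c2}.
In c10's history but not c2's: {c10, c3, c4, c5, c6, c7, c8} — 7 commits.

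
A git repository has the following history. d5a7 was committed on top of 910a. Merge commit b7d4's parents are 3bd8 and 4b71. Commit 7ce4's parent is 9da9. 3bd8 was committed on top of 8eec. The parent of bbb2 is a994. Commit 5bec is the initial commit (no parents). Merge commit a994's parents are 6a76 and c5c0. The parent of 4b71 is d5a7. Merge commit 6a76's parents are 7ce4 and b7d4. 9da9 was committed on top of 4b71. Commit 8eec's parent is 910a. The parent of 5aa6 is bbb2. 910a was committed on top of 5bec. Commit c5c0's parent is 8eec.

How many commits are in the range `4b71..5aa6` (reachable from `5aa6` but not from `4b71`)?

Reachable from 5aa6: {3bd8, 4b71, 5aa6, 5bec, 6a76, 7ce4, 8eec, 910a, 9da9, a994, b7d4, bbb2, c5c0, d5a7}.
Reachable from 4b71: {4b71, 5bec, 910a, d5a7}.
In 5aa6's history but not 4b71's: {3bd8, 5aa6, 6a76, 7ce4, 8eec, 9da9, a994, b7d4, bbb2, c5c0} — 10 commits.

10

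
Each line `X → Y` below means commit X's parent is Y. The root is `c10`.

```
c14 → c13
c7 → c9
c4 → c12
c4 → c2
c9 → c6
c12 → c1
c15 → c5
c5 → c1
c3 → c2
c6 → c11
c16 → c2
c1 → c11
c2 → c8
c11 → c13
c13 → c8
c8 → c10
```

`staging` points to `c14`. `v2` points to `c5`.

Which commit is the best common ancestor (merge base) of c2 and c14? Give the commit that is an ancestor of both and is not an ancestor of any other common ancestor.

Ancestors of c2: {c10, c2, c8}.
Ancestors of c14: {c10, c13, c14, c8}.
Common ancestors: {c10, c8}.
Among these, c8 is not an ancestor of any other common ancestor — it is the merge base.

c8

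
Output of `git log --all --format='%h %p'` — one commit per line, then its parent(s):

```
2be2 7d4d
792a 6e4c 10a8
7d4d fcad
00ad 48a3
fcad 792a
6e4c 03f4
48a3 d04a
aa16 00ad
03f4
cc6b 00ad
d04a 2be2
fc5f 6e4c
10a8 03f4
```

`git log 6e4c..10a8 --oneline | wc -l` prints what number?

Reachable from 10a8: {03f4, 10a8}.
Reachable from 6e4c: {03f4, 6e4c}.
In 10a8's history but not 6e4c's: {10a8} — 1 commit.

1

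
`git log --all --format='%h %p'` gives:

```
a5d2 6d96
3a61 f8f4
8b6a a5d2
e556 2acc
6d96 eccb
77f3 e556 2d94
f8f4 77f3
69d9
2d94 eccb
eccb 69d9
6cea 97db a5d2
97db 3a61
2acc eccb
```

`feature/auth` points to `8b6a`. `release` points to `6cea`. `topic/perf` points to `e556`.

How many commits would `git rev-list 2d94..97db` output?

6

Reachable from 97db: {2acc, 2d94, 3a61, 69d9, 77f3, 97db, e556, eccb, f8f4}.
Reachable from 2d94: {2d94, 69d9, eccb}.
In 97db's history but not 2d94's: {2acc, 3a61, 77f3, 97db, e556, f8f4} — 6 commits.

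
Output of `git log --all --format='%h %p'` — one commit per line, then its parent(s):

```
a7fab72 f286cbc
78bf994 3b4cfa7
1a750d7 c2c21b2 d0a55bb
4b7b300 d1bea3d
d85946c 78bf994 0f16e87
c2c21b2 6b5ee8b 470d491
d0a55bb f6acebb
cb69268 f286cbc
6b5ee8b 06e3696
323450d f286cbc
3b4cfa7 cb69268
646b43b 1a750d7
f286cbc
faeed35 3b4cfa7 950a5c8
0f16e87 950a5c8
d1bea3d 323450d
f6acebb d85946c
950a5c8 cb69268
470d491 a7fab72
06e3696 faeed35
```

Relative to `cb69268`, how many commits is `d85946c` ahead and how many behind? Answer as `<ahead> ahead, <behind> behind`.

5 ahead, 0 behind

Reachable from d85946c: {0f16e87, 3b4cfa7, 78bf994, 950a5c8, cb69268, d85946c, f286cbc}.
Reachable from cb69268: {cb69268, f286cbc}.
Only in d85946c's history (ahead): {0f16e87, 3b4cfa7, 78bf994, 950a5c8, d85946c} — 5.
Only in cb69268's history (behind): {} — 0.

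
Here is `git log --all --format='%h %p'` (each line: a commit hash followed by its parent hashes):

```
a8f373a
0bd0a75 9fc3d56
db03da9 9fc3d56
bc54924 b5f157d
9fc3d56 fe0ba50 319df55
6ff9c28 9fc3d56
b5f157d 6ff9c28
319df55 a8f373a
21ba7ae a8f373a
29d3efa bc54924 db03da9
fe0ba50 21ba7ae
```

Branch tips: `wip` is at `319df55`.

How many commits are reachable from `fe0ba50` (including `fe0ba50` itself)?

3

Walking parent pointers from fe0ba50: reachable set = {21ba7ae, a8f373a, fe0ba50}.
That is 3 commits.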